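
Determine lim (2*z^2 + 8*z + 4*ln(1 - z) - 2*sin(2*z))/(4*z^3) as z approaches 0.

1/3

Substitution gives 0/0 (the numerator vanishes to order 3).
Expand each term to order z^3: the coefficient of z^3 in -2·sin(2z) is 8/3 and in 4·ln(1 - z) is -4/3.
Lower-order terms cancel with the polynomial part, so the numerator is (4/3)·z^3 + o(z^3), and the limit is (4/3)/(4) = 1/3.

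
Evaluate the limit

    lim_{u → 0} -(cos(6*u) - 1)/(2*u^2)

9

Direct substitution gives 0/0.
Apply L'Hôpital: lim (-6*sin(6*u))/(-4*u), still 0/0.
After 2 applications of L'Hôpital's rule the quotient is (-36*cos(6*u))/(-4); substituting u = 0 gives 9.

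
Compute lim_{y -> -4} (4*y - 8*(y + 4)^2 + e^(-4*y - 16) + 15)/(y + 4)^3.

-32/3

Direct substitution gives 0/0.
Apply L'Hôpital: lim (-16*y - 4*e^(-4*y - 16) - 60)/(3*(y + 4)^2), still 0/0.
Apply L'Hôpital: lim (16*e^(-4*y - 16) - 16)/(6*y + 24), still 0/0.
After 3 applications of L'Hôpital's rule the quotient is (-64*e^(-4*y - 16))/(6); substituting y = -4 gives -32/3.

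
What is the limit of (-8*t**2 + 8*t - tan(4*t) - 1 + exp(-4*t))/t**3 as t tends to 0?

-32

Substitution gives 0/0; apply L'Hôpital's rule 3 times.
After differentiating numerator and denominator 3 times the quotient is (-256*tan(4*t)^2/cos(4*t)^2 - 128/cos(4*t)^4 - 64*e^(-4*t))/(6); at t = 0 this is -32.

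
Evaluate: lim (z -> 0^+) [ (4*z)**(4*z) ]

1

Base → 0⁺ and exponent → 0⁺: a 0^0 form.
Take logs: 4z·ln(4z). This is 0·(−∞); rewriting as ln(4z)/(1/(4z)) and applying L'Hôpital gives 0.
Hence the limit is e^0 = 1.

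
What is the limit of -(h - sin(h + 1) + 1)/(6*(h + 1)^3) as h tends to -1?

-1/36

Direct substitution gives 0/0.
Apply L'Hôpital: lim (1 - cos(h + 1))/(-18*(h + 1)^2), still 0/0.
Apply L'Hôpital: lim (sin(h + 1))/(-36*h - 36), still 0/0.
After 3 applications of L'Hôpital's rule the quotient is (cos(h + 1))/(-36); substituting h = -1 gives -1/36.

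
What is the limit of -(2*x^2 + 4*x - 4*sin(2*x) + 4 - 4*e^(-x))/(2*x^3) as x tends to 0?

Substitution gives 0/0 (the numerator vanishes to order 3).
Expand each term to order x^3: the coefficient of x^3 in -4·sin(2x) is 16/3 and in -4·e^(-x) is 2/3.
Lower-order terms cancel with the polynomial part, so the numerator is (6)·x^3 + o(x^3), and the limit is (6)/(-2) = -3.

-3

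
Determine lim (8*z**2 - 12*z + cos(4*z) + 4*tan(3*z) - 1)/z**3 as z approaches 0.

36

Substitution gives 0/0 (the numerator vanishes to order 3).
Expand each term to order z^3: the coefficient of z^3 in cos(4z) is 0 and in 4·tan(3z) is 36.
Lower-order terms cancel with the polynomial part, so the numerator is (36)·z^3 + o(z^3), and the limit is (36)/(1) = 36.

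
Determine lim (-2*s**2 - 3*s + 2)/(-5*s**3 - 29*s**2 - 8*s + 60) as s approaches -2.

Direct substitution gives 0/0, so factor. Both numerator and denominator have (s + 2) as a factor.
After cancelling, the expression reduces to (1 - 2*s)/(-5*s^2 - 19*s + 30).
Substituting s = -2 gives 5/48.

5/48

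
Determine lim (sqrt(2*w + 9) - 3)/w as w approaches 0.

1/3

A 0/0 form; rationalise with √(9 + 2w) + √9. This collapses the numerator to 2w, leaving 2/(√(9 + 2w) + √9) → 2/(2√9) = 1/3.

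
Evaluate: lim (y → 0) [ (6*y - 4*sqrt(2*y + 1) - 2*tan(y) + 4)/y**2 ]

2

Substitution gives 0/0 (the numerator vanishes to order 2).
Expand each term to order y^2: the coefficient of y^2 in -2·tan(y) is 0 and in -4·√(1 + 2y) is 2.
Lower-order terms cancel with the polynomial part, so the numerator is (2)·y^2 + o(y^2), and the limit is (2)/(1) = 2.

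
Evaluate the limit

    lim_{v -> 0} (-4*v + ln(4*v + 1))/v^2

Direct substitution gives 0/0.
Apply L'Hôpital: lim (-4 + 4/(4*v + 1))/(2*v), still 0/0.
After 2 applications of L'Hôpital's rule the quotient is (-16/(4*v + 1)^2)/(2); substituting v = 0 gives -8.

-8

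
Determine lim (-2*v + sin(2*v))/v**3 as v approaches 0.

-4/3

Direct substitution gives 0/0.
Apply L'Hôpital: lim (2*cos(2*v) - 2)/(3*v^2), still 0/0.
Apply L'Hôpital: lim (-4*sin(2*v))/(6*v), still 0/0.
After 3 applications of L'Hôpital's rule the quotient is (-8*cos(2*v))/(6); substituting v = 0 gives -4/3.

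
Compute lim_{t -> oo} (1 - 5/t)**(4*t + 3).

The base → 1 and the exponent → ∞: a 1^∞ form.
Take logarithms: (4t + 3)·ln(1 - 5/t). Since ln(1+u) ~ u for small u, this behaves like (4t)·(-5/t) → -20.
So the limit is e^(-20).

e^(-20)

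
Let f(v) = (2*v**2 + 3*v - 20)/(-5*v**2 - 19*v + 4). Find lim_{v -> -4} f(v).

-13/21

At v = -4 both the top and bottom vanish — a removable singularity. Factoring out (v + 4) from each leaves (2*v - 5)/(1 - 5*v), which at v = -4 equals -13/21.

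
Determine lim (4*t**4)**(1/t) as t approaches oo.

Base → ∞ and exponent → 0: an ∞^0 form.
Take logs: (1/t)·ln(4·t^4) = (ln 4 + 4·ln t)/t → 0.
So the limit is e^0 = 1.

1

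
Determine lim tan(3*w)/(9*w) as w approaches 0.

Substitution gives 0/0.
Since tan(u)/u → 1 as u → 0, tan(3w)/(3w) → 1 and the limit is 3/9 = 1/3.

1/3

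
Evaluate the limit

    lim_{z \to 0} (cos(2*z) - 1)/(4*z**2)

-1/2

Direct substitution gives 0/0.
Apply L'Hôpital: lim (-2*sin(2*z))/(8*z), still 0/0.
After 2 applications of L'Hôpital's rule the quotient is (-4*cos(2*z))/(8); substituting z = 0 gives -1/2.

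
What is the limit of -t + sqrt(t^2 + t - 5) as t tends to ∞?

This has the form ∞ − ∞. Multiply and divide by the conjugate √(t^2 + t - 5) + t.
That gives (t - 5) / (√(t^2 + t - 5) + t).
Divide numerator and denominator by t: the limit is 1/(2·1) = 1/2.

1/2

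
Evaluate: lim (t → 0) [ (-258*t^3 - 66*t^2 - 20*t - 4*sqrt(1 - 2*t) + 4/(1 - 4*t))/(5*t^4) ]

Substitution gives 0/0 (the numerator vanishes to order 4).
Expand each term to order t^4: the coefficient of t^4 in 4·1/(1 - 4t) is 1024 and in -4·√(1 - 2t) is 5/2.
Lower-order terms cancel with the polynomial part, so the numerator is (2053/2)·t^4 + o(t^4), and the limit is (2053/2)/(5) = 2053/10.

2053/10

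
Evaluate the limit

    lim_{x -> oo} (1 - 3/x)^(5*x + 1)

Write it as [(1 - 3/x)^x]^(5) · (1 - 3/x)^(1). The bracketed term tends to e^(-3) and the second factor to 1, so the limit is e^(-15).

e^(-15)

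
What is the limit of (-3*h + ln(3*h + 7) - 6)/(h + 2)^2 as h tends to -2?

-9/2

Direct substitution gives 0/0.
Apply L'Hôpital: lim (-3 + 3/(3*h + 7))/(2*h + 4), still 0/0.
After 2 applications of L'Hôpital's rule the quotient is (-9/(3*h + 7)^2)/(2); substituting h = -2 gives -9/2.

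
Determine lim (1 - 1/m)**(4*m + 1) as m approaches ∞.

Write it as [(1 - 1/m)^m]^(4) · (1 - 1/m)^(1). The bracketed term tends to e^(-1) and the second factor to 1, so the limit is e^(-4).

e^(-4)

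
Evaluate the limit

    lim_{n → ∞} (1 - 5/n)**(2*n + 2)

e^(-10)

The base → 1 and the exponent → ∞: a 1^∞ form.
Take logarithms: (2n + 2)·ln(1 - 5/n). Since ln(1+u) ~ u for small u, this behaves like (2n)·(-5/n) → -10.
So the limit is e^(-10).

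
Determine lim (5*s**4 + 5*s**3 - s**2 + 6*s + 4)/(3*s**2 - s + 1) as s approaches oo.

The numerator has higher degree (4 > 2); the quotient behaves like (5/(3))·s^2 for large |s|.
As s → +∞ this diverges to ∞.

∞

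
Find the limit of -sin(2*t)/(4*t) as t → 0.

Substitution gives 0/0.
Write it as (2/(-4))·sin(2t)/(2t); since sin(u)/u → 1, the limit is -1/2.

-1/2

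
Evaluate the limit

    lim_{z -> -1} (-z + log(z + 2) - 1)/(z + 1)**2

-1/2

Direct substitution gives 0/0.
Apply L'Hôpital: lim (-1 + 1/(z + 2))/(2*z + 2), still 0/0.
After 2 applications of L'Hôpital's rule the quotient is (-1/(z + 2)^2)/(2); substituting z = -1 gives -1/2.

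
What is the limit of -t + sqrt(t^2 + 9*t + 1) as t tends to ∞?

An ∞ − ∞ form. Rationalising with the conjugate, the difference becomes (9t + 1) / (√(t^2 + 9*t + 1) + t).
For large t the denominator behaves like 2·t, so the quotient tends to 9/2 = 9/2.

9/2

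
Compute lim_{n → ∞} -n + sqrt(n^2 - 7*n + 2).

This has the form ∞ − ∞. Multiply and divide by the conjugate √(n^2 - 7*n + 2) + n.
That gives (-7n + 2) / (√(n^2 - 7*n + 2) + n).
Divide numerator and denominator by n: the limit is -7/(2·1) = -7/2.

-7/2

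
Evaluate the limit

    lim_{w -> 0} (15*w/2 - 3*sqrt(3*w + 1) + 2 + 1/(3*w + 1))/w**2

99/8

Substitution gives 0/0; apply L'Hôpital's rule 2 times.
After differentiating numerator and denominator 2 times the quotient is (18/(3*w + 1)^3 + 27/(4*(3*w + 1)^(3/2)))/(2); at w = 0 this is 99/8.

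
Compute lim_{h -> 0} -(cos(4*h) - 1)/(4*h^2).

2

Direct substitution gives 0/0.
Apply L'Hôpital: lim (-4*sin(4*h))/(-8*h), still 0/0.
After 2 applications of L'Hôpital's rule the quotient is (-16*cos(4*h))/(-8); substituting h = 0 gives 2.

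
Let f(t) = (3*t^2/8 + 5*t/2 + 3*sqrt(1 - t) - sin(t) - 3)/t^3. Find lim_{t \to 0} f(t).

-1/48

Substitution gives 0/0 (the numerator vanishes to order 3).
Expand each term to order t^3: the coefficient of t^3 in −sin(t) is 1/6 and in 3·√(1 - t) is -3/16.
Lower-order terms cancel with the polynomial part, so the numerator is (-1/48)·t^3 + o(t^3), and the limit is (-1/48)/(1) = -1/48.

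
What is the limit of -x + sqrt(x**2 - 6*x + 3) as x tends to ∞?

-3

This has the form ∞ − ∞. Multiply and divide by the conjugate √(x^2 - 6*x + 3) + x.
That gives (-6x + 3) / (√(x^2 - 6*x + 3) + x).
Divide numerator and denominator by x: the limit is -6/(2·1) = -3.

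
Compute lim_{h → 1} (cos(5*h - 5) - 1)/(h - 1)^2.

-25/2

Direct substitution gives 0/0.
Apply L'Hôpital: lim (-5*sin(5*h - 5))/(2*h - 2), still 0/0.
After 2 applications of L'Hôpital's rule the quotient is (-25*cos(5*h - 5))/(2); substituting h = 1 gives -25/2.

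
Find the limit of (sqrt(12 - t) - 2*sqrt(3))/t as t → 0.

Substitution gives 0/0. Multiply numerator and denominator by the conjugate √(12 - t) + √12.
The numerator becomes (12 - t) − 12 = -t, so the expression simplifies to -1/(√(12 - t) + √12).
Letting t → 0 gives -1/(2√12) = -√(3)/12.

-√(3)/12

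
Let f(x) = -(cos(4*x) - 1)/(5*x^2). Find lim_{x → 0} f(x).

Direct substitution gives 0/0.
Apply L'Hôpital: lim (-4*sin(4*x))/(-10*x), still 0/0.
After 2 applications of L'Hôpital's rule the quotient is (-16*cos(4*x))/(-10); substituting x = 0 gives 8/5.

8/5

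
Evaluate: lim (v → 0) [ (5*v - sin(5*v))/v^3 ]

Direct substitution gives 0/0.
Apply L'Hôpital: lim (5 - 5*cos(5*v))/(3*v^2), still 0/0.
Apply L'Hôpital: lim (25*sin(5*v))/(6*v), still 0/0.
After 3 applications of L'Hôpital's rule the quotient is (125*cos(5*v))/(6); substituting v = 0 gives 125/6.

125/6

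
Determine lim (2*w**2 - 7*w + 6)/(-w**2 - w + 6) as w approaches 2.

Direct substitution gives 0/0, so factor. Both numerator and denominator have (w - 2) as a factor.
After cancelling, the expression reduces to (2*w - 3)/(-w - 3).
Substituting w = 2 gives -1/5.

-1/5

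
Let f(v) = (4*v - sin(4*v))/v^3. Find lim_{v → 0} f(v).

Direct substitution gives 0/0.
Apply L'Hôpital: lim (4 - 4*cos(4*v))/(3*v^2), still 0/0.
Apply L'Hôpital: lim (16*sin(4*v))/(6*v), still 0/0.
After 3 applications of L'Hôpital's rule the quotient is (64*cos(4*v))/(6); substituting v = 0 gives 32/3.

32/3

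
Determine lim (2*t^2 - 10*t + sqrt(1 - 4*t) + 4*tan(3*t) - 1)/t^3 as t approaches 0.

Substitution gives 0/0; apply L'Hôpital's rule 3 times.
After differentiating numerator and denominator 3 times the quotient is (648*tan(3*t)^2/cos(3*t)^2 + 216/cos(3*t)^2 - 24/(1 - 4*t)^(5/2))/(6); at t = 0 this is 32.

32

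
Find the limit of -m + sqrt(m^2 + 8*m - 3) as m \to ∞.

4

An ∞ − ∞ form. Rationalising with the conjugate, the difference becomes (8m - 3) / (√(m^2 + 8*m - 3) + m).
For large m the denominator behaves like 2·m, so the quotient tends to 8/2 = 4.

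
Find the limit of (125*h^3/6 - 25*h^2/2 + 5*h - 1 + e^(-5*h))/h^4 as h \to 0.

625/24

Direct substitution gives 0/0.
Apply L'Hôpital: lim (125*h^2/2 - 25*h + 5 - 5*e^(-5*h))/(4*h^3), still 0/0.
Apply L'Hôpital: lim (125*h - 25 + 25*e^(-5*h))/(12*h^2), still 0/0.
Apply L'Hôpital: lim (125 - 125*e^(-5*h))/(24*h), still 0/0.
After 4 applications of L'Hôpital's rule the quotient is (625*e^(-5*h))/(24); substituting h = 0 gives 625/24.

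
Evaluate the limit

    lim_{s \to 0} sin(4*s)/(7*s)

4/7

Substitution gives 0/0.
Write it as (4/7)·sin(4s)/(4s); since sin(u)/u → 1, the limit is 4/7.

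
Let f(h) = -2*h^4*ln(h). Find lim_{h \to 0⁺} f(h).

0

This is a 0·(−∞) form. Rewrite as -2·ln(h) / h^(−4) and apply L'Hôpital:
the derivative quotient is -2·(1/h) / (−4·h^(−5)) = (2/4)·h^4 → 0.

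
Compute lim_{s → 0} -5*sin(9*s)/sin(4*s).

Substitution gives 0/0.
Divide numerator and denominator by s: sin(9s)/s → 9 and sin(4s)/s → 4, so the limit is -5·9/4 = -45/4.

-45/4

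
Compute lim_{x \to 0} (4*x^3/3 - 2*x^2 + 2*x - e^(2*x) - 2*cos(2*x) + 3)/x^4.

-2

Substitution gives 0/0 (the numerator vanishes to order 4).
Expand each term to order x^4: the coefficient of x^4 in -2·cos(2x) is -4/3 and in −e^(2x) is -2/3.
Lower-order terms cancel with the polynomial part, so the numerator is (-2)·x^4 + o(x^4), and the limit is (-2)/(1) = -2.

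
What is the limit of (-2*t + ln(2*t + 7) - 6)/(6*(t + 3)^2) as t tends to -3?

Direct substitution gives 0/0.
Apply L'Hôpital: lim (-2 + 2/(2*t + 7))/(12*t + 36), still 0/0.
After 2 applications of L'Hôpital's rule the quotient is (-4/(2*t + 7)^2)/(12); substituting t = -3 gives -1/3.

-1/3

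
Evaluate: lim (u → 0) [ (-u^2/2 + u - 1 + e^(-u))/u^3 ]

Direct substitution gives 0/0.
Apply L'Hôpital: lim (-u + 1 - e^(-u))/(3*u^2), still 0/0.
Apply L'Hôpital: lim (-1 + e^(-u))/(6*u), still 0/0.
After 3 applications of L'Hôpital's rule the quotient is (-e^(-u))/(6); substituting u = 0 gives -1/6.

-1/6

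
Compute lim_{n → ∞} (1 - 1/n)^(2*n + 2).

e^(-2)

The base → 1 and the exponent → ∞: a 1^∞ form.
Take logarithms: (2n + 2)·ln(1 - 1/n). Since ln(1+u) ~ u for small u, this behaves like (2n)·(-1/n) → -2.
So the limit is e^(-2).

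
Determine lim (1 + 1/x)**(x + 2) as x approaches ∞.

Let L be the limit and take ln: ln L = lim (x + 2)·ln(1 + 1/x) = lim (x + 2)·(1/x + O(1/x²)) = 1.
Hence L = e^(1).

e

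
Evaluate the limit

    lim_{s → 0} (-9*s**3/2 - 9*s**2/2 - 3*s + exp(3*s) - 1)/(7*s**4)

27/56

Direct substitution gives 0/0.
Apply L'Hôpital: lim (-27*s^2/2 - 9*s + 3*e^(3*s) - 3)/(28*s^3), still 0/0.
Apply L'Hôpital: lim (-27*s + 9*e^(3*s) - 9)/(84*s^2), still 0/0.
Apply L'Hôpital: lim (27*e^(3*s) - 27)/(168*s), still 0/0.
After 4 applications of L'Hôpital's rule the quotient is (81*e^(3*s))/(168); substituting s = 0 gives 27/56.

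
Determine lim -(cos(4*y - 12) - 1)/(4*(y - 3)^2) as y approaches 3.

2

Direct substitution gives 0/0.
Apply L'Hôpital: lim (-4*sin(4*y - 12))/(24 - 8*y), still 0/0.
After 2 applications of L'Hôpital's rule the quotient is (-16*cos(4*y - 12))/(-8); substituting y = 3 gives 2.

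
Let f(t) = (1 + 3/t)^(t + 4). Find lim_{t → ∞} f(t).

Write it as [(1 + 3/t)^t]^(1) · (1 + 3/t)^(4). The bracketed term tends to e^(3) and the second factor to 1, so the limit is e^(3).

e^(3)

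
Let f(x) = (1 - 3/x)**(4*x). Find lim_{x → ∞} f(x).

Write it as [(1 - 3/x)^x]^(4) · (1 - 3/x)^(0). The bracketed term tends to e^(-3) and the second factor to 1, so the limit is e^(-12).

e^(-12)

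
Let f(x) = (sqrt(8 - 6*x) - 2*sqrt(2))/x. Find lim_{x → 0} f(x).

Substitution gives 0/0. Multiply numerator and denominator by the conjugate √(8 - 6x) + √8.
The numerator becomes (8 - 6x) − 8 = -6x, so the expression simplifies to -6/(√(8 - 6x) + √8).
Letting x → 0 gives -6/(2√8) = -3*√(2)/4.

-3*√(2)/4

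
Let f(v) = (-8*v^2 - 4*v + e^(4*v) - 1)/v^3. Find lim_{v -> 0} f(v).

32/3

Direct substitution gives 0/0.
Apply L'Hôpital: lim (-16*v + 4*e^(4*v) - 4)/(3*v^2), still 0/0.
Apply L'Hôpital: lim (16*e^(4*v) - 16)/(6*v), still 0/0.
After 3 applications of L'Hôpital's rule the quotient is (64*e^(4*v))/(6); substituting v = 0 gives 32/3.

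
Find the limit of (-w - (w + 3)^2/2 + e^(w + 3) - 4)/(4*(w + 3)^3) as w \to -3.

1/24

Direct substitution gives 0/0.
Apply L'Hôpital: lim (-w + e^(w + 3) - 4)/(12*(w + 3)^2), still 0/0.
Apply L'Hôpital: lim (e^(w + 3) - 1)/(24*w + 72), still 0/0.
After 3 applications of L'Hôpital's rule the quotient is (e^(w + 3))/(24); substituting w = -3 gives 1/24.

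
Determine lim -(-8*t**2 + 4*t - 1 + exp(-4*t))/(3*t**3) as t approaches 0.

32/9

Direct substitution gives 0/0.
Apply L'Hôpital: lim (-16*t + 4 - 4*e^(-4*t))/(-9*t^2), still 0/0.
Apply L'Hôpital: lim (-16 + 16*e^(-4*t))/(-18*t), still 0/0.
After 3 applications of L'Hôpital's rule the quotient is (-64*e^(-4*t))/(-18); substituting t = 0 gives 32/9.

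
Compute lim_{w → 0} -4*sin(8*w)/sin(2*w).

-16

Substitution gives 0/0.
Divide numerator and denominator by w: sin(8w)/w → 8 and sin(2w)/w → 2, so the limit is -4·8/2 = -16.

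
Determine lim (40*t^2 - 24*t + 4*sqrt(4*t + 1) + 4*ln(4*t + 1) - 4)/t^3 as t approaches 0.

Substitution gives 0/0 (the numerator vanishes to order 3).
Expand each term to order t^3: the coefficient of t^3 in 4·ln(1 + 4t) is 256/3 and in 4·√(1 + 4t) is 16.
Lower-order terms cancel with the polynomial part, so the numerator is (304/3)·t^3 + o(t^3), and the limit is (304/3)/(1) = 304/3.

304/3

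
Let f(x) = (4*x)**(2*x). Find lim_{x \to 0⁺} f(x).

1

Base → 0⁺ and exponent → 0⁺: a 0^0 form.
Take logs: 2x·ln(4x). This is 0·(−∞); rewriting as ln(4x)/(1/(2x)) and applying L'Hôpital gives 0.
Hence the limit is e^0 = 1.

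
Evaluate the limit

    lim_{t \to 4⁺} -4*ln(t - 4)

As t → 4⁺, t - 4 → 0⁺ and ln(t - 4) → −∞.
Multiplying by -4 gives ∞.

∞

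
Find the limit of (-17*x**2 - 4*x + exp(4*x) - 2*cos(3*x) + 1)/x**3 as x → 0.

32/3

Substitution gives 0/0; apply L'Hôpital's rule 3 times.
After differentiating numerator and denominator 3 times the quotient is (64*e^(4*x) - 54*sin(3*x))/(6); at x = 0 this is 32/3.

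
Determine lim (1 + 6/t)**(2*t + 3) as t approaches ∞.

e^(12)

Let L be the limit and take ln: ln L = lim (2t + 3)·ln(1 + 6/t) = lim (2t + 3)·(6/t + O(1/t²)) = 12.
Hence L = e^(12).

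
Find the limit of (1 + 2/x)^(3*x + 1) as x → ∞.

e^(6)

Let L be the limit and take ln: ln L = lim (3x + 1)·ln(1 + 2/x) = lim (3x + 1)·(2/x + O(1/x²)) = 6.
Hence L = e^(6).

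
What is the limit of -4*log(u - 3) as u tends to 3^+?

As u → 3⁺, u - 3 → 0⁺ and ln(u - 3) → −∞.
Multiplying by -4 gives ∞.

∞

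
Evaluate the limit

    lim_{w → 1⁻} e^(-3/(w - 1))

As w → 1⁻, -3/(w - 1) → +∞, so e^(-3/(w - 1)) → ∞.

∞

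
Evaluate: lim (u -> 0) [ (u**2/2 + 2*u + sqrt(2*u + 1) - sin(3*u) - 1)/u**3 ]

5

Substitution gives 0/0 (the numerator vanishes to order 3).
Expand each term to order u^3: the coefficient of u^3 in −sin(3u) is 9/2 and in √(1 + 2u) is 1/2.
Lower-order terms cancel with the polynomial part, so the numerator is (5)·u^3 + o(u^3), and the limit is (5)/(1) = 5.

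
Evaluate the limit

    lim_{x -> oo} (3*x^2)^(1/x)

Base → ∞ and exponent → 0: an ∞^0 form.
Take logs: (1/x)·ln(3·x^2) = (ln 3 + 2·ln x)/x → 0.
So the limit is e^0 = 1.

1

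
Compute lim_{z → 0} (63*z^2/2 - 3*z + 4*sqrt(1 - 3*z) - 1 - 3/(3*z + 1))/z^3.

297/4

Substitution gives 0/0; apply L'Hôpital's rule 3 times.
After differentiating numerator and denominator 3 times the quotient is (486/(3*z + 1)^4 - 81/(2*(1 - 3*z)^(5/2)))/(6); at z = 0 this is 297/4.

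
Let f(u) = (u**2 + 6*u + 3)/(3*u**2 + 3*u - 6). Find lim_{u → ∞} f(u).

Numerator and denominator both have degree 2.
Dividing every term by u^2, all lower-order terms vanish and the limit is the ratio of leading coefficients, 1/(3) = 1/3.

1/3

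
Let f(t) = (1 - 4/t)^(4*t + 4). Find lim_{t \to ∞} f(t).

The base → 1 and the exponent → ∞: a 1^∞ form.
Take logarithms: (4t + 4)·ln(1 - 4/t). Since ln(1+u) ~ u for small u, this behaves like (4t)·(-4/t) → -16.
So the limit is e^(-16).

e^(-16)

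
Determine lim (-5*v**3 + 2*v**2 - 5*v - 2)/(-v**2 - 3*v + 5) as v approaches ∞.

∞

The numerator has higher degree (3 > 2); the quotient behaves like (-5/(-1))·v^1 for large |v|.
As v → +∞ this diverges to ∞.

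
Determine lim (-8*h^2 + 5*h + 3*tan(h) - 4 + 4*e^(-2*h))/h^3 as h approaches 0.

-13/3

Substitution gives 0/0; apply L'Hôpital's rule 3 times.
After differentiating numerator and denominator 3 times the quotient is (18*tan(h)^2/cos(h)^2 + 6/cos(h)^2 - 32*e^(-2*h))/(6); at h = 0 this is -13/3.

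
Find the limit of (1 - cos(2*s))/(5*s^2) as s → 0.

Substitution gives 0/0.
Use (1 − cos u)/u² → 1/2 with u = 2s: the limit is 2²/(2·5) = 2/5.

2/5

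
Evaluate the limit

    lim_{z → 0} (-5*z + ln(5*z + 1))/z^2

-25/2

Direct substitution gives 0/0.
Apply L'Hôpital: lim (-5 + 5/(5*z + 1))/(2*z), still 0/0.
After 2 applications of L'Hôpital's rule the quotient is (-25/(5*z + 1)^2)/(2); substituting z = 0 gives -25/2.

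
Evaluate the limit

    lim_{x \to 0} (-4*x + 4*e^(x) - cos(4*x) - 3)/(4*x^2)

5/2

Substitution gives 0/0; apply L'Hôpital's rule 2 times.
After differentiating numerator and denominator 2 times the quotient is (4*e^(x) + 16*cos(4*x))/(8); at x = 0 this is 5/2.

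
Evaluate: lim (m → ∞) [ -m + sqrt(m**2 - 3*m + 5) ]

-3/2

This has the form ∞ − ∞. Multiply and divide by the conjugate √(m^2 - 3*m + 5) + m.
That gives (-3m + 5) / (√(m^2 - 3*m + 5) + m).
Divide numerator and denominator by m: the limit is -3/(2·1) = -3/2.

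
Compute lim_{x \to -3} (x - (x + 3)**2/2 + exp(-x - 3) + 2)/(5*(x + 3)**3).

-1/30

Direct substitution gives 0/0.
Apply L'Hôpital: lim (-x - e^(-x - 3) - 2)/(15*(x + 3)^2), still 0/0.
Apply L'Hôpital: lim (e^(-x - 3) - 1)/(30*x + 90), still 0/0.
After 3 applications of L'Hôpital's rule the quotient is (-e^(-x - 3))/(30); substituting x = -3 gives -1/30.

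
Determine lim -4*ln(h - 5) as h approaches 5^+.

As h → 5⁺, h - 5 → 0⁺ and ln(h - 5) → −∞.
Multiplying by -4 gives ∞.

∞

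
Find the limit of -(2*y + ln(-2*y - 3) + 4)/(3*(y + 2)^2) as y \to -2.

2/3

Direct substitution gives 0/0.
Apply L'Hôpital: lim (2 - 2/(-2*y - 3))/(-6*y - 12), still 0/0.
After 2 applications of L'Hôpital's rule the quotient is (-4/(-2*y - 3)^2)/(-6); substituting y = -2 gives 2/3.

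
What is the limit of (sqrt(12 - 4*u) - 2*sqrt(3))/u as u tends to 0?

Substitution gives 0/0. Multiply numerator and denominator by the conjugate √(12 - 4u) + √12.
The numerator becomes (12 - 4u) − 12 = -4u, so the expression simplifies to -4/(√(12 - 4u) + √12).
Letting u → 0 gives -4/(2√12) = -√(3)/3.

-√(3)/3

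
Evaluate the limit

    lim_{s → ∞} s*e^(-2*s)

Write as s^1/e^{2s}, an ∞/∞ form.
Exponential growth dominates any polynomial, so repeated L'Hôpital (or the standard result) gives 0.

0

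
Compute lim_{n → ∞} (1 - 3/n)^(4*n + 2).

Let L be the limit and take ln: ln L = lim (4n + 2)·ln(1 - 3/n) = lim (4n + 2)·(-3/n + O(1/n²)) = -12.
Hence L = e^(-12).

e^(-12)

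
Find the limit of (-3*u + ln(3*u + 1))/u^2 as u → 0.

-9/2

Direct substitution gives 0/0.
Apply L'Hôpital: lim (-3 + 3/(3*u + 1))/(2*u), still 0/0.
After 2 applications of L'Hôpital's rule the quotient is (-9/(3*u + 1)^2)/(2); substituting u = 0 gives -9/2.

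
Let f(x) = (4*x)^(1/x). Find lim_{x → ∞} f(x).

1

Base → ∞ and exponent → 0: an ∞^0 form.
Take logs: (1/x)·ln(4·x^1) = (ln 4 + 1·ln x)/x → 0.
So the limit is e^0 = 1.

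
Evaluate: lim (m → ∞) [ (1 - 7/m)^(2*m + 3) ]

The base → 1 and the exponent → ∞: a 1^∞ form.
Take logarithms: (2m + 3)·ln(1 - 7/m). Since ln(1+u) ~ u for small u, this behaves like (2m)·(-7/m) → -14.
So the limit is e^(-14).

e^(-14)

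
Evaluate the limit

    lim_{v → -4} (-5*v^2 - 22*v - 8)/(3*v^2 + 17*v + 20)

-18/7

At v = -4 both the top and bottom vanish — a removable singularity. Factoring out (v + 4) from each leaves (-5*v - 2)/(3*v + 5), which at v = -4 equals -18/7.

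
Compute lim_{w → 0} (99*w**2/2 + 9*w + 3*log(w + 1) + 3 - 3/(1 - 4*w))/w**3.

-191

Substitution gives 0/0; apply L'Hôpital's rule 3 times.
After differentiating numerator and denominator 3 times the quotient is (-1152/(4*w - 1)^4 + 6/(w + 1)^3)/(6); at w = 0 this is -191.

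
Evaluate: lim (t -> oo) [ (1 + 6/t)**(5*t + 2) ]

e^(30)

The base → 1 and the exponent → ∞: a 1^∞ form.
Take logarithms: (5t + 2)·ln(1 + 6/t). Since ln(1+u) ~ u for small u, this behaves like (5t)·(6/t) → 30.
So the limit is e^(30).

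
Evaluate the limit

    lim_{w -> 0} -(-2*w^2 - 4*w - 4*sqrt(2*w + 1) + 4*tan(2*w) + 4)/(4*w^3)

Substitution gives 0/0; apply L'Hôpital's rule 3 times.
After differentiating numerator and denominator 3 times the quotient is (192*tan(2*w)^2/cos(2*w)^2 + 64/cos(2*w)^2 - 12/(2*w + 1)^(5/2))/(-24); at w = 0 this is -13/6.

-13/6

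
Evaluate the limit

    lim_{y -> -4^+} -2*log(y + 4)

∞

As y → -4⁺, y + 4 → 0⁺ and ln(y + 4) → −∞.
Multiplying by -2 gives ∞.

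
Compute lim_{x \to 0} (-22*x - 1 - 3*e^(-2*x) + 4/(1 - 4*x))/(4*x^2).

29/2

Substitution gives 0/0 (the numerator vanishes to order 2).
Expand each term to order x^2: the coefficient of x^2 in -3·e^(-2x) is -6 and in 4·1/(1 - 4x) is 64.
Lower-order terms cancel with the polynomial part, so the numerator is (58)·x^2 + o(x^2), and the limit is (58)/(4) = 29/2.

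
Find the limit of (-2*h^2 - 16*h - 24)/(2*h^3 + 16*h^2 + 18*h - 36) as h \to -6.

4/21

Direct substitution gives 0/0, so factor. Both numerator and denominator have (h + 6) as a factor.
After cancelling, the expression reduces to (-2*h - 4)/(2*h^2 + 4*h - 6).
Substituting h = -6 gives 4/21.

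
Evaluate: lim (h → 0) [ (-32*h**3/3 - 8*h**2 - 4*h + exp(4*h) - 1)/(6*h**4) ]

Direct substitution gives 0/0.
Apply L'Hôpital: lim (-32*h^2 - 16*h + 4*e^(4*h) - 4)/(24*h^3), still 0/0.
Apply L'Hôpital: lim (-64*h + 16*e^(4*h) - 16)/(72*h^2), still 0/0.
Apply L'Hôpital: lim (64*e^(4*h) - 64)/(144*h), still 0/0.
After 4 applications of L'Hôpital's rule the quotient is (256*e^(4*h))/(144); substituting h = 0 gives 16/9.

16/9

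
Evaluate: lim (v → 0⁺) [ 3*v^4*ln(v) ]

0

This is a 0·(−∞) form. Rewrite as 3·ln(v) / v^(−4) and apply L'Hôpital:
the derivative quotient is 3·(1/v) / (−4·v^(−5)) = (-3/4)·v^4 → 0.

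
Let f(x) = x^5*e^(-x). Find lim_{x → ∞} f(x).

0

Write as x^5/e^{1x}, an ∞/∞ form.
Exponential growth dominates any polynomial, so repeated L'Hôpital (or the standard result) gives 0.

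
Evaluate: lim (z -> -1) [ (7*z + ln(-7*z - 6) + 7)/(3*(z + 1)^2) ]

Direct substitution gives 0/0.
Apply L'Hôpital: lim (7 - 7/(-7*z - 6))/(6*z + 6), still 0/0.
After 2 applications of L'Hôpital's rule the quotient is (-49/(-7*z - 6)^2)/(6); substituting z = -1 gives -49/6.

-49/6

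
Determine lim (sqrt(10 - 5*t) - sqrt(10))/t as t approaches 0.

-√(10)/4

Substitution gives 0/0. Multiply numerator and denominator by the conjugate √(10 - 5t) + √10.
The numerator becomes (10 - 5t) − 10 = -5t, so the expression simplifies to -5/(√(10 - 5t) + √10).
Letting t → 0 gives -5/(2√10) = -√(10)/4.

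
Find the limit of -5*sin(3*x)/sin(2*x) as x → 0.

-15/2

Substitution gives 0/0.
Divide numerator and denominator by x: sin(3x)/x → 3 and sin(2x)/x → 2, so the limit is -5·3/2 = -15/2.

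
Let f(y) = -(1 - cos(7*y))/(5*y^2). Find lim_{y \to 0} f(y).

Substitution gives 0/0.
Use (1 − cos u)/u² → 1/2 with u = 7y: the limit is 7²/(2·(-5)) = -49/10.

-49/10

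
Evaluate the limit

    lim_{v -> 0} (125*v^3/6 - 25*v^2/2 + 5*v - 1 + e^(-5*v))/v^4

625/24

Direct substitution gives 0/0.
Apply L'Hôpital: lim (125*v^2/2 - 25*v + 5 - 5*e^(-5*v))/(4*v^3), still 0/0.
Apply L'Hôpital: lim (125*v - 25 + 25*e^(-5*v))/(12*v^2), still 0/0.
Apply L'Hôpital: lim (125 - 125*e^(-5*v))/(24*v), still 0/0.
After 4 applications of L'Hôpital's rule the quotient is (625*e^(-5*v))/(24); substituting v = 0 gives 625/24.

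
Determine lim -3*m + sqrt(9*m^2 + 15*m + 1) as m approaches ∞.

5/2

An ∞ − ∞ form. Rationalising with the conjugate, the difference becomes (15m + 1) / (√(9*m^2 + 15*m + 1) + 3m).
For large m the denominator behaves like 2·3m, so the quotient tends to 15/6 = 5/2.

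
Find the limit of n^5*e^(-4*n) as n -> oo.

Write as n^5/e^{4n}, an ∞/∞ form.
Exponential growth dominates any polynomial, so repeated L'Hôpital (or the standard result) gives 0.

0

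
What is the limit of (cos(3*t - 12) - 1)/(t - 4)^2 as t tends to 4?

-9/2

Direct substitution gives 0/0.
Apply L'Hôpital: lim (-3*sin(3*t - 12))/(2*t - 8), still 0/0.
After 2 applications of L'Hôpital's rule the quotient is (-9*cos(3*t - 12))/(2); substituting t = 4 gives -9/2.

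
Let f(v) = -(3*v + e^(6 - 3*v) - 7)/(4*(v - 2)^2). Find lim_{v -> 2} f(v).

-9/8

Direct substitution gives 0/0.
Apply L'Hôpital: lim (3 - 3*e^(6 - 3*v))/(16 - 8*v), still 0/0.
After 2 applications of L'Hôpital's rule the quotient is (9*e^(6 - 3*v))/(-8); substituting v = 2 gives -9/8.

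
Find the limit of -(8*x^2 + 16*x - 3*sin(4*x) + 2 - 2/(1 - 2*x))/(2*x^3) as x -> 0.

Substitution gives 0/0; apply L'Hôpital's rule 3 times.
After differentiating numerator and denominator 3 times the quotient is (192*cos(4*x) - 96/(2*x - 1)^4)/(-12); at x = 0 this is -8.

-8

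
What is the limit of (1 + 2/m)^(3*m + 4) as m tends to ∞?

e^(6)

Let L be the limit and take ln: ln L = lim (3m + 4)·ln(1 + 2/m) = lim (3m + 4)·(2/m + O(1/m²)) = 6.
Hence L = e^(6).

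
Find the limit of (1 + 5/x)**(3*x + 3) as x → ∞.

Write it as [(1 + 5/x)^x]^(3) · (1 + 5/x)^(3). The bracketed term tends to e^(5) and the second factor to 1, so the limit is e^(15).

e^(15)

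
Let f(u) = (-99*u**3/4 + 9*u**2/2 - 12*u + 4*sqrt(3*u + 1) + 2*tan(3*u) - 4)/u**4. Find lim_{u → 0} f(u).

Substitution gives 0/0 (the numerator vanishes to order 4).
Expand each term to order u^4: the coefficient of u^4 in 2·tan(3u) is 0 and in 4·√(1 + 3u) is -405/32.
Lower-order terms cancel with the polynomial part, so the numerator is (-405/32)·u^4 + o(u^4), and the limit is (-405/32)/(1) = -405/32.

-405/32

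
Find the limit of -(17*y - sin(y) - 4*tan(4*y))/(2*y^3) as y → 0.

Substitution gives 0/0 (the numerator vanishes to order 3).
Expand each term to order y^3: the coefficient of y^3 in -4·tan(4y) is -256/3 and in −sin(y) is 1/6.
Lower-order terms cancel with the polynomial part, so the numerator is (-511/6)·y^3 + o(y^3), and the limit is (-511/6)/(-2) = 511/12.

511/12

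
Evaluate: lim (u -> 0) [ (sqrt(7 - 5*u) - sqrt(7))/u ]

-5*√(7)/14

Substitution gives 0/0. Multiply numerator and denominator by the conjugate √(7 - 5u) + √7.
The numerator becomes (7 - 5u) − 7 = -5u, so the expression simplifies to -5/(√(7 - 5u) + √7).
Letting u → 0 gives -5/(2√7) = -5*√(7)/14.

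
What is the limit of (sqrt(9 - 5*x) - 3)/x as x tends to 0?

A 0/0 form; rationalise with √(9 - 5x) + √9. This collapses the numerator to -5x, leaving -5/(√(9 - 5x) + √9) → -5/(2√9) = -5/6.

-5/6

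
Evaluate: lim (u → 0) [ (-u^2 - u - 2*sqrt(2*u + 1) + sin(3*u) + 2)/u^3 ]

Substitution gives 0/0 (the numerator vanishes to order 3).
Expand each term to order u^3: the coefficient of u^3 in sin(3u) is -9/2 and in -2·√(1 + 2u) is -1.
Lower-order terms cancel with the polynomial part, so the numerator is (-11/2)·u^3 + o(u^3), and the limit is (-11/2)/(1) = -11/2.

-11/2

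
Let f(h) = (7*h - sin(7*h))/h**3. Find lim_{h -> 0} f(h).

343/6

Direct substitution gives 0/0.
Apply L'Hôpital: lim (7 - 7*cos(7*h))/(3*h^2), still 0/0.
Apply L'Hôpital: lim (49*sin(7*h))/(6*h), still 0/0.
After 3 applications of L'Hôpital's rule the quotient is (343*cos(7*h))/(6); substituting h = 0 gives 343/6.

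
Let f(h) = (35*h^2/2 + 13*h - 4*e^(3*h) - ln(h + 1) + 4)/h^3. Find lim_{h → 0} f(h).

-55/3

Substitution gives 0/0; apply L'Hôpital's rule 3 times.
After differentiating numerator and denominator 3 times the quotient is (-108*e^(3*h) - 2/(h + 1)^3)/(6); at h = 0 this is -55/3.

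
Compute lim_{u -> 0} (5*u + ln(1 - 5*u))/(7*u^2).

-25/14

Direct substitution gives 0/0.
Apply L'Hôpital: lim (5 - 5/(1 - 5*u))/(14*u), still 0/0.
After 2 applications of L'Hôpital's rule the quotient is (-25/(1 - 5*u)^2)/(14); substituting u = 0 gives -25/14.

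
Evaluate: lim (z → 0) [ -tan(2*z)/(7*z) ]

-2/7

Substitution gives 0/0.
Since tan(u)/u → 1 as u → 0, tan(2z)/(2z) → 1 and the limit is 2/(-7) = -2/7.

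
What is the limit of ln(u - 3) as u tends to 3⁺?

-∞

As u → 3⁺, u - 3 → 0⁺ and ln(u - 3) → −∞.
Multiplying by 1 gives -∞.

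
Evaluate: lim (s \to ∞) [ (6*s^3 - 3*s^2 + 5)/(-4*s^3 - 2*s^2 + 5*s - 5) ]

Numerator and denominator both have degree 3.
Dividing every term by s^3, all lower-order terms vanish and the limit is the ratio of leading coefficients, 6/(-4) = -3/2.

-3/2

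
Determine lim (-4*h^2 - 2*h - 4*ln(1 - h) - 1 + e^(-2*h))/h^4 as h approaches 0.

5/3

Substitution gives 0/0 (the numerator vanishes to order 4).
Expand each term to order h^4: the coefficient of h^4 in -4·ln(1 - h) is 1 and in e^(-2h) is 2/3.
Lower-order terms cancel with the polynomial part, so the numerator is (5/3)·h^4 + o(h^4), and the limit is (5/3)/(1) = 5/3.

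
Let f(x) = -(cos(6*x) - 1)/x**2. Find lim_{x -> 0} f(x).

18

Direct substitution gives 0/0.
Apply L'Hôpital: lim (-6*sin(6*x))/(-2*x), still 0/0.
After 2 applications of L'Hôpital's rule the quotient is (-36*cos(6*x))/(-2); substituting x = 0 gives 18.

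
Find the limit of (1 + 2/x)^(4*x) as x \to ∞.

e^(8)

Let L be the limit and take ln: ln L = lim (4x)·ln(1 + 2/x) = lim (4x)·(2/x + O(1/x²)) = 8.
Hence L = e^(8).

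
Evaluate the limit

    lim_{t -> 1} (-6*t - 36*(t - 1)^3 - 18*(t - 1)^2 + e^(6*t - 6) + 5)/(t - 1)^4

54

Direct substitution gives 0/0.
Apply L'Hôpital: lim (-36*t - 108*(t - 1)^2 + 6*e^(6*t - 6) + 30)/(4*(t - 1)^3), still 0/0.
Apply L'Hôpital: lim (-216*t + 36*e^(6*t - 6) + 180)/(12*(t - 1)^2), still 0/0.
Apply L'Hôpital: lim (216*e^(6*t - 6) - 216)/(24*t - 24), still 0/0.
After 4 applications of L'Hôpital's rule the quotient is (1296*e^(6*t - 6))/(24); substituting t = 1 gives 54.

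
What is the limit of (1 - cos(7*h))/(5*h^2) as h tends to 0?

Substitution gives 0/0.
Use (1 − cos u)/u² → 1/2 with u = 7h: the limit is 7²/(2·5) = 49/10.

49/10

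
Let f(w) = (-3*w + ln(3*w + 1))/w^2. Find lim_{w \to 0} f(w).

Direct substitution gives 0/0.
Apply L'Hôpital: lim (-3 + 3/(3*w + 1))/(2*w), still 0/0.
After 2 applications of L'Hôpital's rule the quotient is (-9/(3*w + 1)^2)/(2); substituting w = 0 gives -9/2.

-9/2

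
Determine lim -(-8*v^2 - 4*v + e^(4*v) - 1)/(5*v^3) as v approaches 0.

Direct substitution gives 0/0.
Apply L'Hôpital: lim (-16*v + 4*e^(4*v) - 4)/(-15*v^2), still 0/0.
Apply L'Hôpital: lim (16*e^(4*v) - 16)/(-30*v), still 0/0.
After 3 applications of L'Hôpital's rule the quotient is (64*e^(4*v))/(-30); substituting v = 0 gives -32/15.

-32/15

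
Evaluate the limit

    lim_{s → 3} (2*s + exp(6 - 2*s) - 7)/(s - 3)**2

2

Direct substitution gives 0/0.
Apply L'Hôpital: lim (2 - 2*e^(6 - 2*s))/(2*s - 6), still 0/0.
After 2 applications of L'Hôpital's rule the quotient is (4*e^(6 - 2*s))/(2); substituting s = 3 gives 2.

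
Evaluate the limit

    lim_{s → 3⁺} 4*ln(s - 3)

As s → 3⁺, s - 3 → 0⁺ and ln(s - 3) → −∞.
Multiplying by 4 gives -∞.

-∞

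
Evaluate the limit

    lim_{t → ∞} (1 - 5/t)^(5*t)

e^(-25)

Let L be the limit and take ln: ln L = lim (5t)·ln(1 - 5/t) = lim (5t)·(-5/t + O(1/t²)) = -25.
Hence L = e^(-25).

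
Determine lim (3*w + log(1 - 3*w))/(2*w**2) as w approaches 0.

Direct substitution gives 0/0.
Apply L'Hôpital: lim (3 - 3/(1 - 3*w))/(4*w), still 0/0.
After 2 applications of L'Hôpital's rule the quotient is (-9/(1 - 3*w)^2)/(4); substituting w = 0 gives -9/4.

-9/4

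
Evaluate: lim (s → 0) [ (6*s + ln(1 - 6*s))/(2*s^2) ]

Direct substitution gives 0/0.
Apply L'Hôpital: lim (6 - 6/(1 - 6*s))/(4*s), still 0/0.
After 2 applications of L'Hôpital's rule the quotient is (-36/(1 - 6*s)^2)/(4); substituting s = 0 gives -9.

-9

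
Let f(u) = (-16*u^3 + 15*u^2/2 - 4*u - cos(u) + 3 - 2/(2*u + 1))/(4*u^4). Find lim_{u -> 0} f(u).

Substitution gives 0/0 (the numerator vanishes to order 4).
Expand each term to order u^4: the coefficient of u^4 in −cos(u) is -1/24 and in -2·1/(1 + 2u) is -32.
Lower-order terms cancel with the polynomial part, so the numerator is (-769/24)·u^4 + o(u^4), and the limit is (-769/24)/(4) = -769/96.

-769/96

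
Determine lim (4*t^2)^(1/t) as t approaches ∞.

Base → ∞ and exponent → 0: an ∞^0 form.
Take logs: (1/t)·ln(4·t^2) = (ln 4 + 2·ln t)/t → 0.
So the limit is e^0 = 1.

1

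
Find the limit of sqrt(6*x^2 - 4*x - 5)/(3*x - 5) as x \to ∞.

√(6)/3

For large |x|, √(6*x^2 - 4*x - 5) ≈ √6·|x| and the denominator ≈ 3x.
Since x → +∞, |x| = x, giving √6/(3) = √(6)/3.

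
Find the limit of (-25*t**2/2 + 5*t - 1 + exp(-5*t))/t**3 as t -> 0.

Direct substitution gives 0/0.
Apply L'Hôpital: lim (-25*t + 5 - 5*e^(-5*t))/(3*t^2), still 0/0.
Apply L'Hôpital: lim (-25 + 25*e^(-5*t))/(6*t), still 0/0.
After 3 applications of L'Hôpital's rule the quotient is (-125*e^(-5*t))/(6); substituting t = 0 gives -125/6.

-125/6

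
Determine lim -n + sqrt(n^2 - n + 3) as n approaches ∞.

An ∞ − ∞ form. Rationalising with the conjugate, the difference becomes (-n + 3) / (√(n^2 - n + 3) + n).
For large n the denominator behaves like 2·n, so the quotient tends to -1/2 = -1/2.

-1/2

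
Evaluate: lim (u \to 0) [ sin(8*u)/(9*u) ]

Substitution gives 0/0.
Write it as (8/9)·sin(8u)/(8u); since sin(θ)/θ → 1, the limit is 8/9.

8/9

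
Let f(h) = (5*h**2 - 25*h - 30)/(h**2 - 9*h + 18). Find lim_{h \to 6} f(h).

35/3

Direct substitution gives 0/0, so factor. Both numerator and denominator have (h - 6) as a factor.
After cancelling, the expression reduces to (5*h + 5)/(h - 3).
Substituting h = 6 gives 35/3.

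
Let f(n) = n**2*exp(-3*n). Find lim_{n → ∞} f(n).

Write as n^2/e^{3n}, an ∞/∞ form.
Exponential growth dominates any polynomial, so repeated L'Hôpital (or the standard result) gives 0.

0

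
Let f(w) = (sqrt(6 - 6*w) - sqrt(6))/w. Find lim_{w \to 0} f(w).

-√(6)/2

Substitution gives 0/0. Multiply numerator and denominator by the conjugate √(6 - 6w) + √6.
The numerator becomes (6 - 6w) − 6 = -6w, so the expression simplifies to -6/(√(6 - 6w) + √6).
Letting w → 0 gives -6/(2√6) = -√(6)/2.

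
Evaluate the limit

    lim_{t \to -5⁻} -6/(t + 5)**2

As t → -5⁻, (t + 5) → 0⁻, so (t + 5)^2 → 0⁺ and -6/(t + 5)^2 → -∞.

-∞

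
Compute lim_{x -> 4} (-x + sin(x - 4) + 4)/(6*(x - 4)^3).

-1/36

Direct substitution gives 0/0.
Apply L'Hôpital: lim (cos(x - 4) - 1)/(18*(x - 4)^2), still 0/0.
Apply L'Hôpital: lim (-sin(x - 4))/(36*x - 144), still 0/0.
After 3 applications of L'Hôpital's rule the quotient is (-cos(x - 4))/(36); substituting x = 4 gives -1/36.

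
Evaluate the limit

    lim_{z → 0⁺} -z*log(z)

0

This is a 0·(−∞) form. Rewrite as -1·ln(z) / z^(−1) and apply L'Hôpital:
the derivative quotient is -1·(1/z) / (−1·z^(−2)) = (1/1)·z^1 → 0.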